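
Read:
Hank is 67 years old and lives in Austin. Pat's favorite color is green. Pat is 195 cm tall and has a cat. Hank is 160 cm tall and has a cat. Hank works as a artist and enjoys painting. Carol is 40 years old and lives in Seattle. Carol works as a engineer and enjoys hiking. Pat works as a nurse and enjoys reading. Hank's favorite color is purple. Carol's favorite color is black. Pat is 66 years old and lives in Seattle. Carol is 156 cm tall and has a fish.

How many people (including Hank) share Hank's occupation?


Hank is a artist. Count = 1

1


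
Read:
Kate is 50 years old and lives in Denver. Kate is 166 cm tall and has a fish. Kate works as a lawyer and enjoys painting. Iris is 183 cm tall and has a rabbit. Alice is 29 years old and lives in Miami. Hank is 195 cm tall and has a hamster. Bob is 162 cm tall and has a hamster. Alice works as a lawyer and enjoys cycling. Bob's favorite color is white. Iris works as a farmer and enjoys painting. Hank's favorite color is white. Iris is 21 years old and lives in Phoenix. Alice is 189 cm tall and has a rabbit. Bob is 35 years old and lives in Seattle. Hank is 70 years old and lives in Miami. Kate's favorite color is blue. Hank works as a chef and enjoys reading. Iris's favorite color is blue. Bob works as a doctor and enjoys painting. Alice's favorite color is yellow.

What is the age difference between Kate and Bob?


|50 - 35| = 15

15


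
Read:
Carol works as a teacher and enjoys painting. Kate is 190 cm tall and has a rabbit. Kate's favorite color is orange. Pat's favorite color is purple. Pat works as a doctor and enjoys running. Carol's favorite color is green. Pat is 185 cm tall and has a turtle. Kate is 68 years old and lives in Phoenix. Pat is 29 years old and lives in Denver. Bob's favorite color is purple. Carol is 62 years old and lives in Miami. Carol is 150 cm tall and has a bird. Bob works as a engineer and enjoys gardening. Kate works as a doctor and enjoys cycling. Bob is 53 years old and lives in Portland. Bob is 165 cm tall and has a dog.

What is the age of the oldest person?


Oldest: Kate at 68

68


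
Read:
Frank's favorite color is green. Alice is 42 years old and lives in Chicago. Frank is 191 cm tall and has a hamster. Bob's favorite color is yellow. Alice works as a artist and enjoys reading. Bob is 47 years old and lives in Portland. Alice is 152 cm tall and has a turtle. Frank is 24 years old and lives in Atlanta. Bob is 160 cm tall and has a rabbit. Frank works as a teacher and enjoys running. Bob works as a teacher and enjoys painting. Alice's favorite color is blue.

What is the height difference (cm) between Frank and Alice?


|191 - 152| = 39

39


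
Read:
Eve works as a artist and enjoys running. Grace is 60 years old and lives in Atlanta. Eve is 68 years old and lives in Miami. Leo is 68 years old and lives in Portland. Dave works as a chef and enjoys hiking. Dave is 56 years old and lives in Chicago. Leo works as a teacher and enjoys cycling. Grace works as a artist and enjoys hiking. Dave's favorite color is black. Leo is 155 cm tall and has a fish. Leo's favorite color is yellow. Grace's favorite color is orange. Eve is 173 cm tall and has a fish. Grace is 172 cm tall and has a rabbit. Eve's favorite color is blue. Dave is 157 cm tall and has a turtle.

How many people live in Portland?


Count in Portland: 1

1


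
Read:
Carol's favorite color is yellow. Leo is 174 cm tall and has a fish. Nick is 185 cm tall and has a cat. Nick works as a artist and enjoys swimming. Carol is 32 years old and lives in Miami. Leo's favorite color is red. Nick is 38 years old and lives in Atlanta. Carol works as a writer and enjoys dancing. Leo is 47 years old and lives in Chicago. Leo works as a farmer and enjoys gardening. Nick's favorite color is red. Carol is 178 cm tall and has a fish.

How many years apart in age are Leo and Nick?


47 vs 38, diff = 9

9


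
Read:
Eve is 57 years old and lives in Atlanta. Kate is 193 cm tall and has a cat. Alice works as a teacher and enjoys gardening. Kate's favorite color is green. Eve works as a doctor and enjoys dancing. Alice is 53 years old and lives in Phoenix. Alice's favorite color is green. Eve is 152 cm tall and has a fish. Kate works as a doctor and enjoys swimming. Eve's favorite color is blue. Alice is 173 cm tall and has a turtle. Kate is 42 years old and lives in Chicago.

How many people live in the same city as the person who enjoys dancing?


Person with hobby dancing is Eve, city Atlanta. Count = 1

1


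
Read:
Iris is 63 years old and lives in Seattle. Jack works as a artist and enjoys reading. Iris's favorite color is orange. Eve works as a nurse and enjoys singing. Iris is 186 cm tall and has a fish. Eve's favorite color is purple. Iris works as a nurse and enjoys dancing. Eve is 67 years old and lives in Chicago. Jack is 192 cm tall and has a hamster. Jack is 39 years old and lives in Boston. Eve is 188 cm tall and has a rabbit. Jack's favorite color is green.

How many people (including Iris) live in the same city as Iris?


Iris lives in Seattle. Count = 1

1


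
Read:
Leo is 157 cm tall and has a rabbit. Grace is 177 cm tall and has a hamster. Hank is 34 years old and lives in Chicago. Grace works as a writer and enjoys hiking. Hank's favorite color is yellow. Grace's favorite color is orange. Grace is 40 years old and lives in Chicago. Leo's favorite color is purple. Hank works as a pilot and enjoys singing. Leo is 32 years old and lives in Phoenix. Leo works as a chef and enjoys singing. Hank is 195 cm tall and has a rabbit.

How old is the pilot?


The pilot is Hank, age 34

34


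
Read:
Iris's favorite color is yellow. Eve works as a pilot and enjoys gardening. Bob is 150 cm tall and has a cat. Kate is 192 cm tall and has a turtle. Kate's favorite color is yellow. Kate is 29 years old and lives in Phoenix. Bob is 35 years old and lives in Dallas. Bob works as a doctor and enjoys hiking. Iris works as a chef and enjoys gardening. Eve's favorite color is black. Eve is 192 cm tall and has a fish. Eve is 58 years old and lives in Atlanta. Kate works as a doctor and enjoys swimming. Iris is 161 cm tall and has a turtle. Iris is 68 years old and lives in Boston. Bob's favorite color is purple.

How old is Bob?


Bob is 35 years old

35


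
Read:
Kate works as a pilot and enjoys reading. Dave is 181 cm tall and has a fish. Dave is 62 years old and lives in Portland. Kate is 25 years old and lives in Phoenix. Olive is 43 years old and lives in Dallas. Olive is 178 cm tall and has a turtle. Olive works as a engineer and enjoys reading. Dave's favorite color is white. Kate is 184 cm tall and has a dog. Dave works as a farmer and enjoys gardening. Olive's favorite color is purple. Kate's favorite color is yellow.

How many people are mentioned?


People: Dave, Kate, Olive. Count = 3

3


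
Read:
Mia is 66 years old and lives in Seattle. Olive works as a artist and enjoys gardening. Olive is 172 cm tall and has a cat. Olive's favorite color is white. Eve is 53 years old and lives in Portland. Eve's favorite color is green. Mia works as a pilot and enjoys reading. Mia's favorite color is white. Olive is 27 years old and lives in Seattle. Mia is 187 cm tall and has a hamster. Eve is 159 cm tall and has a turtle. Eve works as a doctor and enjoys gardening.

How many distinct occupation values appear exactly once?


Unique occupation values: 3

3


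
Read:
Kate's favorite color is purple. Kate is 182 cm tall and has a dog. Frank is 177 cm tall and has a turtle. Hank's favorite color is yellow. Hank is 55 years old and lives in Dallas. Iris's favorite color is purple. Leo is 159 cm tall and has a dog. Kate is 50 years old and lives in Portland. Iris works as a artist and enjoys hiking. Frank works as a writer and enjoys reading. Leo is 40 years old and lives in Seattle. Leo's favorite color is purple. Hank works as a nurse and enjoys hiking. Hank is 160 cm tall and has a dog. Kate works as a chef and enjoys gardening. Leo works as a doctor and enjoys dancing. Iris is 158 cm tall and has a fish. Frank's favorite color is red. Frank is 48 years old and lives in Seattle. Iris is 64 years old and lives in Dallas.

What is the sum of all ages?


40+48+50+55+64 = 257

257


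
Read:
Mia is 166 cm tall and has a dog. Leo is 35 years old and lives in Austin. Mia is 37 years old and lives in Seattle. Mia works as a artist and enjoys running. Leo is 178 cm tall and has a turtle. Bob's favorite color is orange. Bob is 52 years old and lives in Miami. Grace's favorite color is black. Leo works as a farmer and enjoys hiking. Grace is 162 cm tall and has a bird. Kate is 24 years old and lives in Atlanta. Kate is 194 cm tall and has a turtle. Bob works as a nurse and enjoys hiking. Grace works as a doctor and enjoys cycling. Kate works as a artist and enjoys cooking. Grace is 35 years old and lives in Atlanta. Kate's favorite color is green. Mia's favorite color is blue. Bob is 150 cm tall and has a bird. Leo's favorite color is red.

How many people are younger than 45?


Filter: 4

4


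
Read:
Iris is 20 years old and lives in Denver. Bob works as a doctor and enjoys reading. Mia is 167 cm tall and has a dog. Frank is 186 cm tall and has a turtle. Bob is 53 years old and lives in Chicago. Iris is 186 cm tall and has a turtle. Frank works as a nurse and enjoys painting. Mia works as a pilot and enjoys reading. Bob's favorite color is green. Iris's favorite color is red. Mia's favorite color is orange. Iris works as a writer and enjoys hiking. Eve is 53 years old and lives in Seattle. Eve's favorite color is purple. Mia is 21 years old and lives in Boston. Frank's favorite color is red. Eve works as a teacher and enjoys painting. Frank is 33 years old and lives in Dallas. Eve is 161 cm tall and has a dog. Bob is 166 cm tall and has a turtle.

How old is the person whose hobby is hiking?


Person with hobby=hiking is Iris, age 20

20


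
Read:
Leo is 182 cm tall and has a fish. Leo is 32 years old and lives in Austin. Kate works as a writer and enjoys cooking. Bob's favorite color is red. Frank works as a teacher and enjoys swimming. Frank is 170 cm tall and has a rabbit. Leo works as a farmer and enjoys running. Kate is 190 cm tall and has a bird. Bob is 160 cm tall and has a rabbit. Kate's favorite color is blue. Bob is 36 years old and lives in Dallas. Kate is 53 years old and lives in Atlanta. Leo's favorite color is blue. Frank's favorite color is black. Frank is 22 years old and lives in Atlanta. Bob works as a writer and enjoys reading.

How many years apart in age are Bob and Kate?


36 vs 53, diff = 17

17


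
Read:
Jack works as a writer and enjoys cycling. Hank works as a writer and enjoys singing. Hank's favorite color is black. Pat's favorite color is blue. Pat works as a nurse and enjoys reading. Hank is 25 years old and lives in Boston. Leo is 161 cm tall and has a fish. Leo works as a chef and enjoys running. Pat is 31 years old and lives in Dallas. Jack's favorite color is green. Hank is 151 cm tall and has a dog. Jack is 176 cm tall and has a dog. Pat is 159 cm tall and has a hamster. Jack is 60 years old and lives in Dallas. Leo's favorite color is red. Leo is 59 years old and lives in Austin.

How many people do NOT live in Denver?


Not in Denver: 4

4


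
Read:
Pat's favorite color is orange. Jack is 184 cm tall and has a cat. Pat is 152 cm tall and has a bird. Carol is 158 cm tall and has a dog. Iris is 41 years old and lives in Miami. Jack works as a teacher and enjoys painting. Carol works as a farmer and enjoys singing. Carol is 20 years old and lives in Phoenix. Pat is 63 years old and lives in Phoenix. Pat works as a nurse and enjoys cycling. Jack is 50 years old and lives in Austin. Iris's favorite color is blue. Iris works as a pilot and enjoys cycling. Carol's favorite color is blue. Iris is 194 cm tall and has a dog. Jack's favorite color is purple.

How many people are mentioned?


People: Jack, Pat, Iris, Carol. Count = 4

4


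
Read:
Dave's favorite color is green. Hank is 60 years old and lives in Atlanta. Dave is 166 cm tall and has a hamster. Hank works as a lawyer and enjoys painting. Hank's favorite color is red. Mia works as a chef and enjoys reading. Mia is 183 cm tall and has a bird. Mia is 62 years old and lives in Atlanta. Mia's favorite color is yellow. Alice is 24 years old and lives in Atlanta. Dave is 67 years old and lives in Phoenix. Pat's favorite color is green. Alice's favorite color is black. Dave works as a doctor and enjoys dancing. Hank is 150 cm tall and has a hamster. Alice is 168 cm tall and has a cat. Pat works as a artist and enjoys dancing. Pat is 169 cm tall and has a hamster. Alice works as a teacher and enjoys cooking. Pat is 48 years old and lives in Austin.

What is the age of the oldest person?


Oldest: Dave at 67

67


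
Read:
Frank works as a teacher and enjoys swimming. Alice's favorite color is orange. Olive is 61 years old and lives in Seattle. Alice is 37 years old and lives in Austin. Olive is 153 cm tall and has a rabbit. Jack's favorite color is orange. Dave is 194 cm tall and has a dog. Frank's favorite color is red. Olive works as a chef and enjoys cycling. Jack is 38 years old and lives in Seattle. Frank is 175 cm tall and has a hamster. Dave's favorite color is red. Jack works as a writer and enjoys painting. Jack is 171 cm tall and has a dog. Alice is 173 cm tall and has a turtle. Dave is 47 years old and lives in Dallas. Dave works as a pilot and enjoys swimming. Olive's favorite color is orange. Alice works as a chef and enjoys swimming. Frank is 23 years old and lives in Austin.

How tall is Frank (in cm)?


Frank is 175 cm tall

175


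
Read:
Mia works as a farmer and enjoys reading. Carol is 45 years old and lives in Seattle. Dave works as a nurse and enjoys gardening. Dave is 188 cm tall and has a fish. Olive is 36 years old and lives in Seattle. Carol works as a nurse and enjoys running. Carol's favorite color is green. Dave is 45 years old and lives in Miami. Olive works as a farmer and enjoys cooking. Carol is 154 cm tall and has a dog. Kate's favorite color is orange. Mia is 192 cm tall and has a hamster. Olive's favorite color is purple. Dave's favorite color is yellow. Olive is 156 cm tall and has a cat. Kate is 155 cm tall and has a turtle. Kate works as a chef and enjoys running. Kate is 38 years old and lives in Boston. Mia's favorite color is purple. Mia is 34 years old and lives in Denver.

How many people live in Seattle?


Count in Seattle: 2

2


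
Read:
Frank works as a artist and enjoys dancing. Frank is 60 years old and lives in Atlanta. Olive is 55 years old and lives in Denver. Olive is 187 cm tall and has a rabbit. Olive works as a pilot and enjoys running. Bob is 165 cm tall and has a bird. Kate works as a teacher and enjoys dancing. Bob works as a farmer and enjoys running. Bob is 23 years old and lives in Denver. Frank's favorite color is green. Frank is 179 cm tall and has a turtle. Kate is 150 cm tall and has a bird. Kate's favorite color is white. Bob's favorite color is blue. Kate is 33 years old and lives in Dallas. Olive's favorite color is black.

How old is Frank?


Frank is 60 years old

60


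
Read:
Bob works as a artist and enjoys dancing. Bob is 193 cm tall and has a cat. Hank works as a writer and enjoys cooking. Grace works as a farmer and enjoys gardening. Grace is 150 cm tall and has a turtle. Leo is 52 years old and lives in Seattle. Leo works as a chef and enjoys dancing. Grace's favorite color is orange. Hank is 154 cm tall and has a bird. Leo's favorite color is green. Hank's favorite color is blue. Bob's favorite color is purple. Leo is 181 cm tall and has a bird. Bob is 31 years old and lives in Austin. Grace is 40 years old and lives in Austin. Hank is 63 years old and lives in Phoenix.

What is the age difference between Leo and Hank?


|52 - 63| = 11

11


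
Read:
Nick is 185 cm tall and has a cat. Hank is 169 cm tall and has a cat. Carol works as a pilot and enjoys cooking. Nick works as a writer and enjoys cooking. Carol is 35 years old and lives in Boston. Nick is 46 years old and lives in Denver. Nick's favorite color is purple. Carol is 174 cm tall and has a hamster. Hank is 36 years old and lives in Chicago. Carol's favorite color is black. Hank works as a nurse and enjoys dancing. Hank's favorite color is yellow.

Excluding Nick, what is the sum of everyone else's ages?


Sum (excluding Nick): 71

71


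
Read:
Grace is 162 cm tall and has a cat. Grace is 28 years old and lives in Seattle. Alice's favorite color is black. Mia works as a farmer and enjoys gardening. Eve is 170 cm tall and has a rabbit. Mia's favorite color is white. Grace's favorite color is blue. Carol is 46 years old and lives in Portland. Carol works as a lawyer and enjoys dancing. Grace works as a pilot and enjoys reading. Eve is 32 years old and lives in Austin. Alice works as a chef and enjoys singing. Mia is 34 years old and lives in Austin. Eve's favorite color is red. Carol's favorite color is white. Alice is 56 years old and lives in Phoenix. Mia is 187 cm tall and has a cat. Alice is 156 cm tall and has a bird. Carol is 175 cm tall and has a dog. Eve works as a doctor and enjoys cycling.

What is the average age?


Sum=196, n=5, avg=39.2

39.2


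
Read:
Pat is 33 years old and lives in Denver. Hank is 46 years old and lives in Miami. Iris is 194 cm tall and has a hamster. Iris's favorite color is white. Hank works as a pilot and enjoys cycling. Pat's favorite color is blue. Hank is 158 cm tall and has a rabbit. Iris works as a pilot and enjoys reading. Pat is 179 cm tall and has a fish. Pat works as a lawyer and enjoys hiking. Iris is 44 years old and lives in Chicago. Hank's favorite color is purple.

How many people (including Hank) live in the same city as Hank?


Hank lives in Miami. Count = 1

1


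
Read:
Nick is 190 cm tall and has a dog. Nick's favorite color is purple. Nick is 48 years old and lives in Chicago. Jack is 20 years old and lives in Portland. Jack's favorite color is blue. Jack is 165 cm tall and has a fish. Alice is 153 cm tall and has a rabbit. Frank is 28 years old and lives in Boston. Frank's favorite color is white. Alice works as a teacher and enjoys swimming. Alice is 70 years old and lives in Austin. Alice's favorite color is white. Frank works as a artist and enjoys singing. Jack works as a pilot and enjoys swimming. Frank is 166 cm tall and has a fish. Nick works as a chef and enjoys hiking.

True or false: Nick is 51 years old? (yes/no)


Nick is actually 48. no

no


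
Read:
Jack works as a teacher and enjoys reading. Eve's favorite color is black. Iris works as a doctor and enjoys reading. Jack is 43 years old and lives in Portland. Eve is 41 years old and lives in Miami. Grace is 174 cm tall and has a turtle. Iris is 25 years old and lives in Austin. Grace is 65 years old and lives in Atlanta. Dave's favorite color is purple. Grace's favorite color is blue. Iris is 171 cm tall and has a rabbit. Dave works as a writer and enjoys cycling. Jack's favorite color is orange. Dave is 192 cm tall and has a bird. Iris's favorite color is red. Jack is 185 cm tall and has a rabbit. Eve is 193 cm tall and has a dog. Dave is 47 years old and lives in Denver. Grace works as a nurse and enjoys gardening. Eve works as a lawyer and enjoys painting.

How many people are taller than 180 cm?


Taller than 180: 3

3


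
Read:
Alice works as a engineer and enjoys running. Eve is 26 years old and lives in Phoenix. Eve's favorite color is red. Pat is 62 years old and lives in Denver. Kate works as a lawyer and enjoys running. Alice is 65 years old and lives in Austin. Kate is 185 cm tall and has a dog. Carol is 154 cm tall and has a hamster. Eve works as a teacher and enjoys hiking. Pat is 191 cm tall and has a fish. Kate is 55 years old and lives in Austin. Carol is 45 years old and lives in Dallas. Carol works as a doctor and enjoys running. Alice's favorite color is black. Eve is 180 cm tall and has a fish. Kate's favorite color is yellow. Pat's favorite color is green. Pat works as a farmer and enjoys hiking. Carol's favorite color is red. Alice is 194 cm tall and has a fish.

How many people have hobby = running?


Count: 3

3


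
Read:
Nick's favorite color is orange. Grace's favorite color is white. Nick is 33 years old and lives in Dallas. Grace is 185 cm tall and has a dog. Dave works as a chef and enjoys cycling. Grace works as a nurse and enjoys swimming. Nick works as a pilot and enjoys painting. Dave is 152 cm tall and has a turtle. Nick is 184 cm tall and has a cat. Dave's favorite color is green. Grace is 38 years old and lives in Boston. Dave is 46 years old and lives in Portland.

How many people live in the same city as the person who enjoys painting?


Person with hobby painting is Nick, city Dallas. Count = 1

1


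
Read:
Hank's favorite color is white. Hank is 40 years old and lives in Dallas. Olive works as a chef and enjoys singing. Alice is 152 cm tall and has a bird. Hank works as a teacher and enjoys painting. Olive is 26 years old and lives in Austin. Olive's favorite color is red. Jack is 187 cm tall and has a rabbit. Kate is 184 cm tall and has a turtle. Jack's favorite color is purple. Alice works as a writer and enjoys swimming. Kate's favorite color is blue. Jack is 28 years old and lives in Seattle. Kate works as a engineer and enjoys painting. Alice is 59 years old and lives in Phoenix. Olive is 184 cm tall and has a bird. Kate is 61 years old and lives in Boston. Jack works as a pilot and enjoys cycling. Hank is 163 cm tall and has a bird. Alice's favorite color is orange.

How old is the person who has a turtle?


Person with turtle is Kate, age 61

61


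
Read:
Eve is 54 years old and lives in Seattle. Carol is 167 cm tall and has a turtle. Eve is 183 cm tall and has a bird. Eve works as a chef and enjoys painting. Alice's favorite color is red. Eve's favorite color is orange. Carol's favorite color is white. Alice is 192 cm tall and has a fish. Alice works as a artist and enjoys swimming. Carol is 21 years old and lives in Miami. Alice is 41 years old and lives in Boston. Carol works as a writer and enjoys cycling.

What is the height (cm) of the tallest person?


Tallest: Alice at 192 cm

192


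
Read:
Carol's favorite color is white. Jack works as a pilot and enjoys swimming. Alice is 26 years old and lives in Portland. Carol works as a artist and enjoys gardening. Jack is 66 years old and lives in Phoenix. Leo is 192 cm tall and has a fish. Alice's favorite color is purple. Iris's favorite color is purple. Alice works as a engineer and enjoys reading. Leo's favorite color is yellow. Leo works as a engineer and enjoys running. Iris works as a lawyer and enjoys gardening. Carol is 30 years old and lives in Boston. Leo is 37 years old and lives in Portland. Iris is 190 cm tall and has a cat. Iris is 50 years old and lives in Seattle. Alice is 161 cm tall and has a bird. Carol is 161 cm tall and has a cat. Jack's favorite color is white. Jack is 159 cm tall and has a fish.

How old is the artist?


The artist is Carol, age 30

30


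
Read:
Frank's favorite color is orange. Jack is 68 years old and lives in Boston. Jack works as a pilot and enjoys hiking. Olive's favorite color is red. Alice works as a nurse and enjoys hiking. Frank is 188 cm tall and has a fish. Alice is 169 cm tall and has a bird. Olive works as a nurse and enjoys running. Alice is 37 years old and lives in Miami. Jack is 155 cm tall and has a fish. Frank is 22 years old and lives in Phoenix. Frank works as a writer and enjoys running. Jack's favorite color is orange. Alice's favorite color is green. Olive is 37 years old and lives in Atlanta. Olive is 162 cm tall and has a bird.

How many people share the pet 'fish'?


Count: 2

2


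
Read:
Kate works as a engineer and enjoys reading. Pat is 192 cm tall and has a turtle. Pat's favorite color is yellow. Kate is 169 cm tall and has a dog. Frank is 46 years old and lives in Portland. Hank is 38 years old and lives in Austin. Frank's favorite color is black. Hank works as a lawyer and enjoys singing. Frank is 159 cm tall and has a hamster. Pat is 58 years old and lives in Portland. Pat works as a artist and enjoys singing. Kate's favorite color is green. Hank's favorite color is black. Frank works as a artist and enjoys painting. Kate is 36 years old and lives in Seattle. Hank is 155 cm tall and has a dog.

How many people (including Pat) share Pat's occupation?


Pat is a artist. Count = 2

2


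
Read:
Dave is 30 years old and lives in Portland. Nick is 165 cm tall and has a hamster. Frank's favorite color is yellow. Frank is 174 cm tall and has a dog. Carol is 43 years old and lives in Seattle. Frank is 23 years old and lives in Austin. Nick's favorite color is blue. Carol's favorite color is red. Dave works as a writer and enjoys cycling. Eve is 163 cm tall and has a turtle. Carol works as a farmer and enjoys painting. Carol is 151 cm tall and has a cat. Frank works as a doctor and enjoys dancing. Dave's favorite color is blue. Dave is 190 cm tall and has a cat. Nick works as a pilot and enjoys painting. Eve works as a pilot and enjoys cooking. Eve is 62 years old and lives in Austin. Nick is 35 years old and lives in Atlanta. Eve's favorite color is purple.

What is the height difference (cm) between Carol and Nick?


|151 - 165| = 14

14


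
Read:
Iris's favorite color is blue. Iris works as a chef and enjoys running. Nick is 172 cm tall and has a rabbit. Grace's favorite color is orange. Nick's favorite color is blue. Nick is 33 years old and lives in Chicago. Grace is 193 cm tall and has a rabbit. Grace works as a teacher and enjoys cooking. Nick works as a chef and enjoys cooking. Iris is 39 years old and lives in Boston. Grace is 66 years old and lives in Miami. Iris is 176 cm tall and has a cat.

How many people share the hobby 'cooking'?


Count: 2

2


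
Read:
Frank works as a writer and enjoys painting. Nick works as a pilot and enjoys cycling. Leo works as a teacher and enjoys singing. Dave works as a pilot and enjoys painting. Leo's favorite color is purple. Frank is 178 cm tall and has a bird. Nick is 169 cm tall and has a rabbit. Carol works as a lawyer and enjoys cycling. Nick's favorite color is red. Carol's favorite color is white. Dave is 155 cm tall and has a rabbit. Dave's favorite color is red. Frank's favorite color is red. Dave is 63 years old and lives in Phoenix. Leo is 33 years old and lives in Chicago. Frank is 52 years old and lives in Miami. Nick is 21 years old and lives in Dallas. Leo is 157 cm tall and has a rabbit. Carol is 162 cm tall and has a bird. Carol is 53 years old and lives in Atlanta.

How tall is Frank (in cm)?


Frank is 178 cm tall

178


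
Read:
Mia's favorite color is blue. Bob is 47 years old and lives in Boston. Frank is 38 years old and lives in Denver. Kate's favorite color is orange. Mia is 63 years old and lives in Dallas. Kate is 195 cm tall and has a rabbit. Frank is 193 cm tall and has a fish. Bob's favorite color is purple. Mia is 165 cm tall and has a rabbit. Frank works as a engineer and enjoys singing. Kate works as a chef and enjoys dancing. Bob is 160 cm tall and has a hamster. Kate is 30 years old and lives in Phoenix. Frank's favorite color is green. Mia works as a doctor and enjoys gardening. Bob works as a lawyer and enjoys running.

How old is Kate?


Kate is 30 years old

30


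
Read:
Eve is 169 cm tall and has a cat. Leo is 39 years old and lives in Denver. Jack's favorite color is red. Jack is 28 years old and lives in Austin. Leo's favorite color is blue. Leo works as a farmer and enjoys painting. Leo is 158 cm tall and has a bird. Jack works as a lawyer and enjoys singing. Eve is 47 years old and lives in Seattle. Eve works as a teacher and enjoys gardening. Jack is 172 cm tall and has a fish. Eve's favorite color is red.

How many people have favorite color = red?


Count: 2

2


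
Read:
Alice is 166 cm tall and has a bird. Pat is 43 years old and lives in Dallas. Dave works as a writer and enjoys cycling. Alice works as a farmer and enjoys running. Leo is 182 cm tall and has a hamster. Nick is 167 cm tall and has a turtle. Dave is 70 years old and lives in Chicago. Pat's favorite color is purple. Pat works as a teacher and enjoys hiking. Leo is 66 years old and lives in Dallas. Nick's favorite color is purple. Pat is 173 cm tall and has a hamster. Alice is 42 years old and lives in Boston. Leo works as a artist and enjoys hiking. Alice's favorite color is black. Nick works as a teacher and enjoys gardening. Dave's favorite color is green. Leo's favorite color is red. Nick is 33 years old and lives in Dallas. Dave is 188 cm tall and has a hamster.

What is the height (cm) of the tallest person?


Tallest: Dave at 188 cm

188


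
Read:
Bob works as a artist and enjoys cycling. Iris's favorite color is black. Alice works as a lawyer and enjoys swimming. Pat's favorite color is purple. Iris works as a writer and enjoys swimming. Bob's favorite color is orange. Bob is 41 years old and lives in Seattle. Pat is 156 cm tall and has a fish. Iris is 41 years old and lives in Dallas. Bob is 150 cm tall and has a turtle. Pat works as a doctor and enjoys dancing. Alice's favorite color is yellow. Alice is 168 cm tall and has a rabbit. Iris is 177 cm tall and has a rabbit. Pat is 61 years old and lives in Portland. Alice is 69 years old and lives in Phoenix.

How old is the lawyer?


The lawyer is Alice, age 69

69


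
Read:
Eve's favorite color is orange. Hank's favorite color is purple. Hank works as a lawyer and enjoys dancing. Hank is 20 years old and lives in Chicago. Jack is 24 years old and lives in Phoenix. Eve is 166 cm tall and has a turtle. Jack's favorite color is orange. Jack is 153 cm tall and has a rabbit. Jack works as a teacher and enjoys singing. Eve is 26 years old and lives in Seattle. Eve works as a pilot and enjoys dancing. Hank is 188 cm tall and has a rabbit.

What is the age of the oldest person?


Oldest: Eve at 26

26


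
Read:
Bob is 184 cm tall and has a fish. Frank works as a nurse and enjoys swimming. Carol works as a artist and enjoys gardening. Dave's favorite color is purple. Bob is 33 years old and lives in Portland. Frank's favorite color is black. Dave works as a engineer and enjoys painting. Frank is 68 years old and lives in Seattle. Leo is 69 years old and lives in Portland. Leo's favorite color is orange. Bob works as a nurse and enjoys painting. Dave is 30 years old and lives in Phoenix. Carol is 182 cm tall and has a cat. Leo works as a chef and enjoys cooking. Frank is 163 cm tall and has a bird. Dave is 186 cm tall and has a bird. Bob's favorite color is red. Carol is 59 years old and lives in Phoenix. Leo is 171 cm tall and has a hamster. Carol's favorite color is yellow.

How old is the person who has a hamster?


Person with hamster is Leo, age 69

69


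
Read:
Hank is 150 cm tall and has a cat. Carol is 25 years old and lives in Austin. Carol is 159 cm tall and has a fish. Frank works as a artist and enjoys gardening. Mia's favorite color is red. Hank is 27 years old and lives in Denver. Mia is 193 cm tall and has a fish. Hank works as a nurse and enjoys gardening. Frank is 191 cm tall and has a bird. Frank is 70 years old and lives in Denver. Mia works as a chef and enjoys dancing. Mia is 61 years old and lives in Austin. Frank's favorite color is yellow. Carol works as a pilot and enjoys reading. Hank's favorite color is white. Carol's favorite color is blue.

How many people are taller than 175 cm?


Taller than 175: 2

2


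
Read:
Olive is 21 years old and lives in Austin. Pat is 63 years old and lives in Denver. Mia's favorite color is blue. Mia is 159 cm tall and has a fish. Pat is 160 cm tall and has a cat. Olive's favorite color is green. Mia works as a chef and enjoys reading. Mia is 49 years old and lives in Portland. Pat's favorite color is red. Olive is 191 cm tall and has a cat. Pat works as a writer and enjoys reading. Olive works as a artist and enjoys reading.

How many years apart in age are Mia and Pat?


49 vs 63, diff = 14

14


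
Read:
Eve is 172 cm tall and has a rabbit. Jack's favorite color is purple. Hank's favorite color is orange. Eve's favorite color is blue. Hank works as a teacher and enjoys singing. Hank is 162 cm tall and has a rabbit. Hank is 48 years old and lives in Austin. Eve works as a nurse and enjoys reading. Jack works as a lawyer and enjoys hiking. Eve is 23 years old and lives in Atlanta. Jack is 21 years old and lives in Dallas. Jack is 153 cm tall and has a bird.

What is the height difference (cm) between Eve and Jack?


|172 - 153| = 19

19


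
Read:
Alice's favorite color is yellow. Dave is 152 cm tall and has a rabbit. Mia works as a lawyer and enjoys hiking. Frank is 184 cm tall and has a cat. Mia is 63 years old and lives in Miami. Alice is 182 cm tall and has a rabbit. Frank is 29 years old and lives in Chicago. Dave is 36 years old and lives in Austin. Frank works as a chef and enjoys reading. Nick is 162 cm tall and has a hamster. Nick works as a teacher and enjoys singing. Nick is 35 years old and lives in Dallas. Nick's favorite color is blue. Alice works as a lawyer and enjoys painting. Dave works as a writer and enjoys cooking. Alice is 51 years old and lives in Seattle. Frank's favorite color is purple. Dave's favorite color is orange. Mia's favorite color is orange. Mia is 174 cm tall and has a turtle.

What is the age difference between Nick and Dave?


|35 - 36| = 1

1


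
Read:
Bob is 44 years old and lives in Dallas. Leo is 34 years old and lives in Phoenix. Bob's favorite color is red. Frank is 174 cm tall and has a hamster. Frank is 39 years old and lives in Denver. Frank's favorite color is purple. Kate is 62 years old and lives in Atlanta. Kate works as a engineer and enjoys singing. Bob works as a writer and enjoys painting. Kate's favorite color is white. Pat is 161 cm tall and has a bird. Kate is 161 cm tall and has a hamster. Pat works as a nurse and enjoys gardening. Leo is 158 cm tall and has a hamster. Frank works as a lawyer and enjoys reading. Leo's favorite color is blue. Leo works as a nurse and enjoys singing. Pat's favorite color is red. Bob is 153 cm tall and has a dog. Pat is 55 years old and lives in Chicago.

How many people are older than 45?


Filter: 2

2


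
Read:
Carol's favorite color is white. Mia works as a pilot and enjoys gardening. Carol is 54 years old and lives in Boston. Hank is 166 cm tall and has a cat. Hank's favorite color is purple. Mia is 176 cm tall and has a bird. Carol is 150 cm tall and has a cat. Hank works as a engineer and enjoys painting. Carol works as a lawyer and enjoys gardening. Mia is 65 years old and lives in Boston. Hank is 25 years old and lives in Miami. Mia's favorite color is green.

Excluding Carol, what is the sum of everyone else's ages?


Sum (excluding Carol): 90

90


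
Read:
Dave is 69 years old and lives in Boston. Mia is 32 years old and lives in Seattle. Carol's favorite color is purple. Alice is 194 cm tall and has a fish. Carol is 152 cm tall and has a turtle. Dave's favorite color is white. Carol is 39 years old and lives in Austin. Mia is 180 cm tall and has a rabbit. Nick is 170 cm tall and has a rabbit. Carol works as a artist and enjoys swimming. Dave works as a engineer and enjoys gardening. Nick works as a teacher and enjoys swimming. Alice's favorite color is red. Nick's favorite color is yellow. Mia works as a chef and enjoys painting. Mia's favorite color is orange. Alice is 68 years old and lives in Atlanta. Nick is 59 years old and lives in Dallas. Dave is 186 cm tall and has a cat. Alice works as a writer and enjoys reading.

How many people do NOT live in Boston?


Not in Boston: 4

4


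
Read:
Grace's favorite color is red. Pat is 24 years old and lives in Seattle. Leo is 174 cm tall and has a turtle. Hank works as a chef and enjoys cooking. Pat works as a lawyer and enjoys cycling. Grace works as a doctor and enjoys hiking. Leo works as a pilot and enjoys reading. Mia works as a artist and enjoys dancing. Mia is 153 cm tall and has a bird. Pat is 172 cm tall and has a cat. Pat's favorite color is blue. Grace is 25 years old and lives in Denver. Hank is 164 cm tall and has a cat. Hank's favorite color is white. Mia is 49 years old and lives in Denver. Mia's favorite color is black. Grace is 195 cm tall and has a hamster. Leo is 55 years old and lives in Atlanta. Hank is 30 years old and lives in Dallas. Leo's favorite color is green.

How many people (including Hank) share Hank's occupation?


Hank is a chef. Count = 1

1


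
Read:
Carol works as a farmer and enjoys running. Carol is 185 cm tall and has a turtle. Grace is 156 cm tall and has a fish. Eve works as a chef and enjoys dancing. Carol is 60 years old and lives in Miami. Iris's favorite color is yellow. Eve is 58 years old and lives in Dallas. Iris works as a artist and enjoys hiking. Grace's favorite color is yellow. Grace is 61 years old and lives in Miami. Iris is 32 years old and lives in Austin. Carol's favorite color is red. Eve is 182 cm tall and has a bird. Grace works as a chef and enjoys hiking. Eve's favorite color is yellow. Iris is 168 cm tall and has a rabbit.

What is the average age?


Sum=211, n=4, avg=52.75

52.75


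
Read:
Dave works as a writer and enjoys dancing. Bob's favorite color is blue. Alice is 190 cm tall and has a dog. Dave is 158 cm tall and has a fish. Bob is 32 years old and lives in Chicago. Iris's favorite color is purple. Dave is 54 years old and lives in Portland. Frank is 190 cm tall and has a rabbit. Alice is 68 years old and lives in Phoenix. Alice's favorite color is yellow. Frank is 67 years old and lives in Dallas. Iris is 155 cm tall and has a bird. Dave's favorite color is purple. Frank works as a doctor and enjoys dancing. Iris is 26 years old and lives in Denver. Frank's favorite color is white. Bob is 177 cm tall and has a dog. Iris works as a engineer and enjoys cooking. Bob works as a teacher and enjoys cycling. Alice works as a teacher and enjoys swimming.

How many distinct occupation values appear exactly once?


Unique occupation values: 3

3


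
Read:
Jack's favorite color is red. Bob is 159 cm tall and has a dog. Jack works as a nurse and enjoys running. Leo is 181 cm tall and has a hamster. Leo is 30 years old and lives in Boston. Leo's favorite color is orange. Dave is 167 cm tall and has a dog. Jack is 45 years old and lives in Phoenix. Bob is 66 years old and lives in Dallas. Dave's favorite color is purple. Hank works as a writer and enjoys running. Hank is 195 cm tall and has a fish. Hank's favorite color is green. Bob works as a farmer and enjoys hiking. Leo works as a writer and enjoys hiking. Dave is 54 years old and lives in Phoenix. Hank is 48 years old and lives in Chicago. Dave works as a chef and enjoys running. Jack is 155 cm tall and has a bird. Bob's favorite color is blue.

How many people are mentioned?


People: Bob, Dave, Jack, Leo, Hank. Count = 5

5


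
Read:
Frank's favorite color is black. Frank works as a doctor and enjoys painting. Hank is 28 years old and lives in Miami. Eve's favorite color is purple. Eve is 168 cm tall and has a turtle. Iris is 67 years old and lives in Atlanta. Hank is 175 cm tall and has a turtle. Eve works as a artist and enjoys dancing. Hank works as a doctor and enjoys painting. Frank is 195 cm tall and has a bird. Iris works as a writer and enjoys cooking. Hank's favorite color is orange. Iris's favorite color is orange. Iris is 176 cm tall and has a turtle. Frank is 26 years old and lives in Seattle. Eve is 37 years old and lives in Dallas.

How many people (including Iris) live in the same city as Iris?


Iris lives in Atlanta. Count = 1

1


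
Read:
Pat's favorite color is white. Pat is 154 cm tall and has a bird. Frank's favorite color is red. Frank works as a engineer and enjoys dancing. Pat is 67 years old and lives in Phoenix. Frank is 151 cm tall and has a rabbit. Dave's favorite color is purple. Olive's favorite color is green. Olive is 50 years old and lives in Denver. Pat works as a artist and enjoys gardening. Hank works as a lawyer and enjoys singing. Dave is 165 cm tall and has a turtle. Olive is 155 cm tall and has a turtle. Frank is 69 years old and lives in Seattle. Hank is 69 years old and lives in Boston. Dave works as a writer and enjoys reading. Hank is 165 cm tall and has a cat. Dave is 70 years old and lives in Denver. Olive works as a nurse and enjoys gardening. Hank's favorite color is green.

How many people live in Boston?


Count in Boston: 1

1
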